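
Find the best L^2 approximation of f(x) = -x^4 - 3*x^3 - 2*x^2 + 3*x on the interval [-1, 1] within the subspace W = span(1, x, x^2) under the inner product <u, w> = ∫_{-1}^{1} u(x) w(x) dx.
g(x) = -20*x^2/7 + 6*x/5 + 3/35

The best approximation g ∈ W is the orthogonal projection of f onto W. Writing g = a_0 + a_1 x + a_2 x^2, the coefficients solve the normal equations G · a = b where
  G_{ij} = <φ_i, φ_j> and b_i = <f, φ_i>, with φ_0 = 1, φ_1 = x, φ_2 = x^2.
G =
  [2, 0, 2/3]
  [0, 2/3, 0]
  [2/3, 0, 2/5],
b = (-26/15, 4/5, -38/35).
Solving gives a_0 = 3/35, a_1 = 6/5, a_2 = -20/7, so
  g(x) = -20*x^2/7 + 6*x/5 + 3/35.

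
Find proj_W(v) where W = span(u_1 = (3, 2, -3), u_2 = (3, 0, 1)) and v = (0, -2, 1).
proj_W(v) = (-9/46, -19/23, 73/46)

Set up U = [u_1 | ... | u_2] ∈ R^(3×2). The projector onto W = col(U) is P = U (U^T U)^(-1) U^T.
Compute U^T U =
  [22, 6]
  [6, 10],
and U^T v = (-7, 1).
Solve U^T U · c = U^T v for the coefficients: c = (-19/46, 8/23). The projection is proj_W(v) = U c.
Check: (v - proj_W(v)) · u_1 = 0  (should be 0).
Check: (v - proj_W(v)) · u_2 = 0  (should be 0).
Result: proj_W(v) = (-9/46, -19/23, 73/46).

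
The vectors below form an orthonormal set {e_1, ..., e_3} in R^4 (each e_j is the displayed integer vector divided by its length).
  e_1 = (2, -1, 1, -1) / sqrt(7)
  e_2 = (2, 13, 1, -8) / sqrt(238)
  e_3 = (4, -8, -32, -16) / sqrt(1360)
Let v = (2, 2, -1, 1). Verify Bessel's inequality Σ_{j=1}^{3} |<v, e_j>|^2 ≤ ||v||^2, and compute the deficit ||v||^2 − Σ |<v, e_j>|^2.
Σ |<v, e_j>|^2 = 19/10; ||v||^2 = 10; deficit = 81/10

Write each e_j = u_j / sqrt(<u_j, u_j>) where u_j is the displayed integer vector. Then <v, e_j> = <v, u_j> / sqrt(<u_j, u_j>), so |<v, e_j>|^2 = <v, u_j>^2 / <u_j, u_j>.
Coefficients: <v, e_1> = 0/sqrt(7), <v, e_2> = 21/sqrt(238), <v, e_3> = 8/sqrt(1360).
Square and sum: Σ |<v, e_j>|^2 = 19/10.
Compute ||v||^2 = v·v = 10.
Deficit = 10 − 19/10 = 81/10 ≥ 0, confirming Bessel's inequality. (The deficit equals ||v − Σ <v,e_j> e_j||^2, the squared distance from v to span{e_j}.)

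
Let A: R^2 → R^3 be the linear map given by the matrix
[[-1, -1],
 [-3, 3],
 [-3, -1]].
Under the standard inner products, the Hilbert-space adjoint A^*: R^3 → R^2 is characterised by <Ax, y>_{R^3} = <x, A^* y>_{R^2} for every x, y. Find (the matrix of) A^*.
A^* = A^T =
[[-1, -3, -3],
 [-1, 3, -1]]

For real matrices with standard dot products, the defining identity <Ax, y> = <x, A^* y> gives (Ax)^T y = x^T (A^*) y, i.e. x^T A^T y = x^T (A^*) y. Since this holds for all x, y, we must have A^* = A^T. Therefore
A^* =
[[-1, -3, -3],
 [-1, 3, -1]].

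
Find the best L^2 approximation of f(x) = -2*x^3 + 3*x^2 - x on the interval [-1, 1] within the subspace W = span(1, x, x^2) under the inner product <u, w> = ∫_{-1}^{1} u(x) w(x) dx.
g(x) = 3*x^2 - 11*x/5

The best approximation g ∈ W is the orthogonal projection of f onto W. Writing g = a_0 + a_1 x + a_2 x^2, the coefficients solve the normal equations G · a = b where
  G_{ij} = <φ_i, φ_j> and b_i = <f, φ_i>, with φ_0 = 1, φ_1 = x, φ_2 = x^2.
G =
  [2, 0, 2/3]
  [0, 2/3, 0]
  [2/3, 0, 2/5],
b = (2, -22/15, 6/5).
Solving gives a_0 = 0, a_1 = -11/5, a_2 = 3, so
  g(x) = 3*x^2 - 11*x/5.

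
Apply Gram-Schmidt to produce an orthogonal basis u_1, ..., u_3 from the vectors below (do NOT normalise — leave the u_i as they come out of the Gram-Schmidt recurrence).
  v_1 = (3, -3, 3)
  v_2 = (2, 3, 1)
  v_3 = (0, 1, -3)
Orthogonal basis:
  u_1 = (3, -3, 3)
  u_2 = (2, 3, 1)
  u_3 = (4/3, -1/3, -5/3)

Apply the Gram-Schmidt recurrence
  u_1 = v_1
  u_i = v_i − Σ_{j<i} ((v_i · u_j) / (u_j · u_j)) · u_j.

Step by step this gives:
  u_1 = (3, -3, 3)
  u_2 = (2, 3, 1)
  u_3 = (4/3, -1/3, -5/3)

Orthogonality check:
  u_2 · u_1 = 0 (should be 0)
  u_3 · u_1 = 0 (should be 0)
  u_3 · u_2 = 0 (should be 0)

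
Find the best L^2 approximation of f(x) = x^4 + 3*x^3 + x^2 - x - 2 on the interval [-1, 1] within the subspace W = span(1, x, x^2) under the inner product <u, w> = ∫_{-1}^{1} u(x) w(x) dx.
g(x) = 13*x^2/7 + 4*x/5 - 73/35

The best approximation g ∈ W is the orthogonal projection of f onto W. Writing g = a_0 + a_1 x + a_2 x^2, the coefficients solve the normal equations G · a = b where
  G_{ij} = <φ_i, φ_j> and b_i = <f, φ_i>, with φ_0 = 1, φ_1 = x, φ_2 = x^2.
G =
  [2, 0, 2/3]
  [0, 2/3, 0]
  [2/3, 0, 2/5],
b = (-44/15, 8/15, -68/105).
Solving gives a_0 = -73/35, a_1 = 4/5, a_2 = 13/7, so
  g(x) = 13*x^2/7 + 4*x/5 - 73/35.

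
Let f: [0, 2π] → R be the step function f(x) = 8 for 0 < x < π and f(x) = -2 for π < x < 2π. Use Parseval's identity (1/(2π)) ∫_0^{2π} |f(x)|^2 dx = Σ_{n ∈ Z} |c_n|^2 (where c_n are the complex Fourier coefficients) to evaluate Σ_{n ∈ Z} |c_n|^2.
Σ |c_n|^2 = 34

Parseval equates the L^2 energy of f (normalised by 1/(2π)) with the ℓ^2 sum of its Fourier coefficients: (1/(2π)) ∫_0^{2π} |f|^2 = Σ |c_n|^2.
Compute the left side: (1/(2π)) [∫_0^π 8^2 dx + ∫_π^{2π} (-2)^2 dx] = (1/(2π)) · (64π + 4π) = (64 + 4)/2 = 34.
So Σ_{n ∈ Z} |c_n|^2 = 34.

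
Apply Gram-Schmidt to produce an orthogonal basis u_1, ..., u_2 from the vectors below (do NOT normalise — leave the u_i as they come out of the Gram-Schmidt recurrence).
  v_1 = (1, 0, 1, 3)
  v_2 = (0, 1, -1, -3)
Orthogonal basis:
  u_1 = (1, 0, 1, 3)
  u_2 = (10/11, 1, -1/11, -3/11)

Apply the Gram-Schmidt recurrence
  u_1 = v_1
  u_i = v_i − Σ_{j<i} ((v_i · u_j) / (u_j · u_j)) · u_j.

Step by step this gives:
  u_1 = (1, 0, 1, 3)
  u_2 = (10/11, 1, -1/11, -3/11)

Orthogonality check:
  u_2 · u_1 = 0 (should be 0)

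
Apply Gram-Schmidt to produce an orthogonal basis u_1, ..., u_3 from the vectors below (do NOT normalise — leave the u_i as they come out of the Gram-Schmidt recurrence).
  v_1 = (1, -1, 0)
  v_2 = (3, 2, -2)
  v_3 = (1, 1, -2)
Orthogonal basis:
  u_1 = (1, -1, 0)
  u_2 = (5/2, 5/2, -2)
  u_3 = (-4/11, -4/11, -10/11)

Apply the Gram-Schmidt recurrence
  u_1 = v_1
  u_i = v_i − Σ_{j<i} ((v_i · u_j) / (u_j · u_j)) · u_j.

Step by step this gives:
  u_1 = (1, -1, 0)
  u_2 = (5/2, 5/2, -2)
  u_3 = (-4/11, -4/11, -10/11)

Orthogonality check:
  u_2 · u_1 = 0 (should be 0)
  u_3 · u_1 = 0 (should be 0)
  u_3 · u_2 = 0 (should be 0)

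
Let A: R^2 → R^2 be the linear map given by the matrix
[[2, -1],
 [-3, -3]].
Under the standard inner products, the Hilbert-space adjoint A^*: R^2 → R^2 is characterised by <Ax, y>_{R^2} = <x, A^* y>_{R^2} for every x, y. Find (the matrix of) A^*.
A^* = A^T =
[[2, -3],
 [-1, -3]]

For real matrices with standard dot products, the defining identity <Ax, y> = <x, A^* y> gives (Ax)^T y = x^T (A^*) y, i.e. x^T A^T y = x^T (A^*) y. Since this holds for all x, y, we must have A^* = A^T. Therefore
A^* =
[[2, -3],
 [-1, -3]].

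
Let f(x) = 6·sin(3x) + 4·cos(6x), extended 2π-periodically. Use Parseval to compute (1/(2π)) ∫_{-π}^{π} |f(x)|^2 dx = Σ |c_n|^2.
Σ |c_n|^2 = 26

Expand |f|^2 and use orthogonality of {sin(nx), cos(mx)} on [-π, π]:
  ∫_{-π}^{π} sin(nx)^2 dx = π, ∫ cos(mx)^2 dx = π, and cross terms integrate to 0.
So ∫_{-π}^{π} f(x)^2 dx = 6^2 · π + 4^2 · π = (36 + 16)π.
Divide by 2π: (36 + 16)/2 = 26.
By Parseval, this equals Σ |c_n|^2.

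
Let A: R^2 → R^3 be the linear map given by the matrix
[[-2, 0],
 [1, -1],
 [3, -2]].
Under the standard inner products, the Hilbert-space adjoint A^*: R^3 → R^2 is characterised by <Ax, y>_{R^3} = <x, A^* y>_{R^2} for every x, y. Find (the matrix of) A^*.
A^* = A^T =
[[-2, 1, 3],
 [0, -1, -2]]

For real matrices with standard dot products, the defining identity <Ax, y> = <x, A^* y> gives (Ax)^T y = x^T (A^*) y, i.e. x^T A^T y = x^T (A^*) y. Since this holds for all x, y, we must have A^* = A^T. Therefore
A^* =
[[-2, 1, 3],
 [0, -1, -2]].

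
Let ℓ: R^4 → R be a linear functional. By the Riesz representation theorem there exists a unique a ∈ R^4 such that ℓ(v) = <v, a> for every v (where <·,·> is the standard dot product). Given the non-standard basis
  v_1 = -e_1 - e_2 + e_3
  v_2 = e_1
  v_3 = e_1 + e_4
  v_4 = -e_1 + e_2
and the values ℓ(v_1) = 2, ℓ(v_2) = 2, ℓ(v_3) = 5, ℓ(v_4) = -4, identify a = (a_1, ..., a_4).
a = (2, -2, 2, 3)

Write a = (a_1, ..., a_4) in the standard basis. For each basis vector v_i, ℓ(v_i) = <v_i, a> is a linear equation in the a_j's. Collect the n equations into a matrix system V a = ℓ, where row i of V is v_i (expressed in the standard basis). Since V is invertible (lower-triangular with 1s on the diagonal, up to permutation), solve by back-substitution:
  V =
[[-1, -1, 1, 0],
 [1, 0, 0, 0],
 [1, 0, 0, 1],
 [-1, 1, 0, 0]]
  V a = (2, 2, 5, -4)
Solving gives a = (2, -2, 2, 3).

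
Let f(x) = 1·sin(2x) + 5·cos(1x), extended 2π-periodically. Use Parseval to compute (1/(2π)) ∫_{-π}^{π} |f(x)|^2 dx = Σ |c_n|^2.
Σ |c_n|^2 = 13

Expand |f|^2 and use orthogonality of {sin(nx), cos(mx)} on [-π, π]:
  ∫_{-π}^{π} sin(nx)^2 dx = π, ∫ cos(mx)^2 dx = π, and cross terms integrate to 0.
So ∫_{-π}^{π} f(x)^2 dx = 1^2 · π + 5^2 · π = (1 + 25)π.
Divide by 2π: (1 + 25)/2 = 13.
By Parseval, this equals Σ |c_n|^2.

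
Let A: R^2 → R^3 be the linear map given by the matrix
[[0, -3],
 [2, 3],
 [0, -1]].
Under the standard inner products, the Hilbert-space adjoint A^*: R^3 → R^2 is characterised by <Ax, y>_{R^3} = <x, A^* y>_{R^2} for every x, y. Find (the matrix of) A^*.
A^* = A^T =
[[0, 2, 0],
 [-3, 3, -1]]

For real matrices with standard dot products, the defining identity <Ax, y> = <x, A^* y> gives (Ax)^T y = x^T (A^*) y, i.e. x^T A^T y = x^T (A^*) y. Since this holds for all x, y, we must have A^* = A^T. Therefore
A^* =
[[0, 2, 0],
 [-3, 3, -1]].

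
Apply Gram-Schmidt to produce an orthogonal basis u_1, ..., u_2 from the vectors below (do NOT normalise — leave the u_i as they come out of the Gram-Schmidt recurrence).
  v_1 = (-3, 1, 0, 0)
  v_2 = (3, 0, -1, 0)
Orthogonal basis:
  u_1 = (-3, 1, 0, 0)
  u_2 = (3/10, 9/10, -1, 0)

Apply the Gram-Schmidt recurrence
  u_1 = v_1
  u_i = v_i − Σ_{j<i} ((v_i · u_j) / (u_j · u_j)) · u_j.

Step by step this gives:
  u_1 = (-3, 1, 0, 0)
  u_2 = (3/10, 9/10, -1, 0)

Orthogonality check:
  u_2 · u_1 = 0 (should be 0)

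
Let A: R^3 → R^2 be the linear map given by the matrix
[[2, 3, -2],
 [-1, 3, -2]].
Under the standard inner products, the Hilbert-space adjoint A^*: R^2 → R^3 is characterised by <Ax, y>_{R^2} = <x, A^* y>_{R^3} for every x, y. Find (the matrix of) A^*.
A^* = A^T =
[[2, -1],
 [3, 3],
 [-2, -2]]

For real matrices with standard dot products, the defining identity <Ax, y> = <x, A^* y> gives (Ax)^T y = x^T (A^*) y, i.e. x^T A^T y = x^T (A^*) y. Since this holds for all x, y, we must have A^* = A^T. Therefore
A^* =
[[2, -1],
 [3, 3],
 [-2, -2]].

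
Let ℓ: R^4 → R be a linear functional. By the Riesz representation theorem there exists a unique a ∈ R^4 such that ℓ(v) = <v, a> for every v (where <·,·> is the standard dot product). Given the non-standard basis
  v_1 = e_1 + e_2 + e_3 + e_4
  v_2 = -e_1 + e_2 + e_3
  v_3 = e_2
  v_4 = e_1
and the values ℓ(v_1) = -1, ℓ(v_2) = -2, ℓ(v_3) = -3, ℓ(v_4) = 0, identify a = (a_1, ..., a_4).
a = (0, -3, 1, 1)

Write a = (a_1, ..., a_4) in the standard basis. For each basis vector v_i, ℓ(v_i) = <v_i, a> is a linear equation in the a_j's. Collect the n equations into a matrix system V a = ℓ, where row i of V is v_i (expressed in the standard basis). Since V is invertible (lower-triangular with 1s on the diagonal, up to permutation), solve by back-substitution:
  V =
[[1, 1, 1, 1],
 [-1, 1, 1, 0],
 [0, 1, 0, 0],
 [1, 0, 0, 0]]
  V a = (-1, -2, -3, 0)
Solving gives a = (0, -3, 1, 1).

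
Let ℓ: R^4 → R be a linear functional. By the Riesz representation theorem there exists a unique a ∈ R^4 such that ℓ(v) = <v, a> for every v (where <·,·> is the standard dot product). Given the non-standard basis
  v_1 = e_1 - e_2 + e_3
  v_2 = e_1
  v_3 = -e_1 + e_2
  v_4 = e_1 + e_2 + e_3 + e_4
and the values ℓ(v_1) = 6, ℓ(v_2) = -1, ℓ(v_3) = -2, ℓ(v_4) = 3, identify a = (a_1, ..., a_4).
a = (-1, -3, 4, 3)

Write a = (a_1, ..., a_4) in the standard basis. For each basis vector v_i, ℓ(v_i) = <v_i, a> is a linear equation in the a_j's. Collect the n equations into a matrix system V a = ℓ, where row i of V is v_i (expressed in the standard basis). Since V is invertible (lower-triangular with 1s on the diagonal, up to permutation), solve by back-substitution:
  V =
[[1, -1, 1, 0],
 [1, 0, 0, 0],
 [-1, 1, 0, 0],
 [1, 1, 1, 1]]
  V a = (6, -1, -2, 3)
Solving gives a = (-1, -3, 4, 3).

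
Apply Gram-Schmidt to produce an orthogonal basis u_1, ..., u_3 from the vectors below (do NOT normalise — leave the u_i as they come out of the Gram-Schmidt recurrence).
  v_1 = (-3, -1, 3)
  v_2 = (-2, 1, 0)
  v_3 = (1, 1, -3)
Orthogonal basis:
  u_1 = (-3, -1, 3)
  u_2 = (-23/19, 24/19, -15/19)
  u_3 = (-9/35, -18/35, -3/7)

Apply the Gram-Schmidt recurrence
  u_1 = v_1
  u_i = v_i − Σ_{j<i} ((v_i · u_j) / (u_j · u_j)) · u_j.

Step by step this gives:
  u_1 = (-3, -1, 3)
  u_2 = (-23/19, 24/19, -15/19)
  u_3 = (-9/35, -18/35, -3/7)

Orthogonality check:
  u_2 · u_1 = 0 (should be 0)
  u_3 · u_1 = 0 (should be 0)
  u_3 · u_2 = 0 (should be 0)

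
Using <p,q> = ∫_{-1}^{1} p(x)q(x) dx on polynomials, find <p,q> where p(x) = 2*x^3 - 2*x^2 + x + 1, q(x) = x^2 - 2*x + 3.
<p,q> = -16/15

Expand the product: p(x)·q(x) = 2*x^5 - 6*x^4 + 11*x^3 - 7*x^2 + x + 3.
∫_{-1}^{1} of each monomial x^k gives [2/(k+1) if k even, 0 if k odd]. Integrating term-by-term (or equivalently evaluating the antiderivative F(x) = x^6/3 - 6*x^5/5 + 11*x^4/4 - 7*x^3/3 + x^2/2 + 3*x at the endpoints):
  F(1) − F(−1) = 61/20 − (247/60) = -16/15.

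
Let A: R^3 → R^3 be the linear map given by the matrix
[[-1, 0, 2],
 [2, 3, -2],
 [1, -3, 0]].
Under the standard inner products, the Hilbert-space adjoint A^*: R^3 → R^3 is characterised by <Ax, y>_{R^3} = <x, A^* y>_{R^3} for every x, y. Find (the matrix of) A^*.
A^* = A^T =
[[-1, 2, 1],
 [0, 3, -3],
 [2, -2, 0]]

For real matrices with standard dot products, the defining identity <Ax, y> = <x, A^* y> gives (Ax)^T y = x^T (A^*) y, i.e. x^T A^T y = x^T (A^*) y. Since this holds for all x, y, we must have A^* = A^T. Therefore
A^* =
[[-1, 2, 1],
 [0, 3, -3],
 [2, -2, 0]].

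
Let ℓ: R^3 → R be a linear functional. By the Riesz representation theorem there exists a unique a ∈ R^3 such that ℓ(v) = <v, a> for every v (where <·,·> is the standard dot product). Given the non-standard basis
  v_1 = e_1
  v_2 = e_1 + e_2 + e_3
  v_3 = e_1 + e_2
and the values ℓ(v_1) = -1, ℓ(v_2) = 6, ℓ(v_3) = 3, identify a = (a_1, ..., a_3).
a = (-1, 4, 3)

Write a = (a_1, ..., a_3) in the standard basis. For each basis vector v_i, ℓ(v_i) = <v_i, a> is a linear equation in the a_j's. Collect the n equations into a matrix system V a = ℓ, where row i of V is v_i (expressed in the standard basis). Since V is invertible (lower-triangular with 1s on the diagonal, up to permutation), solve by back-substitution:
  V =
[[1, 0, 0],
 [1, 1, 1],
 [1, 1, 0]]
  V a = (-1, 6, 3)
Solving gives a = (-1, 4, 3).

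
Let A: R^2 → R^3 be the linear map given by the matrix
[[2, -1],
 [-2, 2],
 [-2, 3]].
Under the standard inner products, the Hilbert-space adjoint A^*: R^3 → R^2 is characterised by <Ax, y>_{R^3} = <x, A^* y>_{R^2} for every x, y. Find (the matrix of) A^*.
A^* = A^T =
[[2, -2, -2],
 [-1, 2, 3]]

For real matrices with standard dot products, the defining identity <Ax, y> = <x, A^* y> gives (Ax)^T y = x^T (A^*) y, i.e. x^T A^T y = x^T (A^*) y. Since this holds for all x, y, we must have A^* = A^T. Therefore
A^* =
[[2, -2, -2],
 [-1, 2, 3]].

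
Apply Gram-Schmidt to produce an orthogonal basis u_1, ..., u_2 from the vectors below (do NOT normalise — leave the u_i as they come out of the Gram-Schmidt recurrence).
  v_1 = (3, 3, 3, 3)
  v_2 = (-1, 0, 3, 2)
Orthogonal basis:
  u_1 = (3, 3, 3, 3)
  u_2 = (-2, -1, 2, 1)

Apply the Gram-Schmidt recurrence
  u_1 = v_1
  u_i = v_i − Σ_{j<i} ((v_i · u_j) / (u_j · u_j)) · u_j.

Step by step this gives:
  u_1 = (3, 3, 3, 3)
  u_2 = (-2, -1, 2, 1)

Orthogonality check:
  u_2 · u_1 = 0 (should be 0)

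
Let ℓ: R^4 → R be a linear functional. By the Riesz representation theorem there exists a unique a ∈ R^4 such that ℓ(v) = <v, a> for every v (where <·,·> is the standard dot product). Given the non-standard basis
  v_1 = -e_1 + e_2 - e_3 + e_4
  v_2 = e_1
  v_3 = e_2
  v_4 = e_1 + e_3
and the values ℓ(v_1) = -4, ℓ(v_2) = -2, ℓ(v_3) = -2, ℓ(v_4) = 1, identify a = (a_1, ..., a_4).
a = (-2, -2, 3, -1)

Write a = (a_1, ..., a_4) in the standard basis. For each basis vector v_i, ℓ(v_i) = <v_i, a> is a linear equation in the a_j's. Collect the n equations into a matrix system V a = ℓ, where row i of V is v_i (expressed in the standard basis). Since V is invertible (lower-triangular with 1s on the diagonal, up to permutation), solve by back-substitution:
  V =
[[-1, 1, -1, 1],
 [1, 0, 0, 0],
 [0, 1, 0, 0],
 [1, 0, 1, 0]]
  V a = (-4, -2, -2, 1)
Solving gives a = (-2, -2, 3, -1).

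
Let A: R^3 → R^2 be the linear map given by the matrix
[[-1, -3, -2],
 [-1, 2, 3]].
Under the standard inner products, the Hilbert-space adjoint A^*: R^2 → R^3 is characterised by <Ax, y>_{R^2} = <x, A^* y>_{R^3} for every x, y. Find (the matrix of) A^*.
A^* = A^T =
[[-1, -1],
 [-3, 2],
 [-2, 3]]

For real matrices with standard dot products, the defining identity <Ax, y> = <x, A^* y> gives (Ax)^T y = x^T (A^*) y, i.e. x^T A^T y = x^T (A^*) y. Since this holds for all x, y, we must have A^* = A^T. Therefore
A^* =
[[-1, -1],
 [-3, 2],
 [-2, 3]].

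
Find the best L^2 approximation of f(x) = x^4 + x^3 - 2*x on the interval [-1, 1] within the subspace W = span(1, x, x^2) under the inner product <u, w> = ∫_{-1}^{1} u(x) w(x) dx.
g(x) = 6*x^2/7 - 7*x/5 - 3/35

The best approximation g ∈ W is the orthogonal projection of f onto W. Writing g = a_0 + a_1 x + a_2 x^2, the coefficients solve the normal equations G · a = b where
  G_{ij} = <φ_i, φ_j> and b_i = <f, φ_i>, with φ_0 = 1, φ_1 = x, φ_2 = x^2.
G =
  [2, 0, 2/3]
  [0, 2/3, 0]
  [2/3, 0, 2/5],
b = (2/5, -14/15, 2/7).
Solving gives a_0 = -3/35, a_1 = -7/5, a_2 = 6/7, so
  g(x) = 6*x^2/7 - 7*x/5 - 3/35.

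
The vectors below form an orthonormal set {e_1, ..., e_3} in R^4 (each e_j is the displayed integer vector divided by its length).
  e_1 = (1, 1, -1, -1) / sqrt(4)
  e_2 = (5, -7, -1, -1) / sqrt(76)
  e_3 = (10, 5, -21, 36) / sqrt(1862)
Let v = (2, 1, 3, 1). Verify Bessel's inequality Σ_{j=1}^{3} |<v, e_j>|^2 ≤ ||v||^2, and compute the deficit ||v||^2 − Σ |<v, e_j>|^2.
Σ |<v, e_j>|^2 = 13/49; ||v||^2 = 15; deficit = 722/49

Write each e_j = u_j / sqrt(<u_j, u_j>) where u_j is the displayed integer vector. Then <v, e_j> = <v, u_j> / sqrt(<u_j, u_j>), so |<v, e_j>|^2 = <v, u_j>^2 / <u_j, u_j>.
Coefficients: <v, e_1> = -1/sqrt(4), <v, e_2> = -1/sqrt(76), <v, e_3> = -2/sqrt(1862).
Square and sum: Σ |<v, e_j>|^2 = 13/49.
Compute ||v||^2 = v·v = 15.
Deficit = 15 − 13/49 = 722/49 ≥ 0, confirming Bessel's inequality. (The deficit equals ||v − Σ <v,e_j> e_j||^2, the squared distance from v to span{e_j}.)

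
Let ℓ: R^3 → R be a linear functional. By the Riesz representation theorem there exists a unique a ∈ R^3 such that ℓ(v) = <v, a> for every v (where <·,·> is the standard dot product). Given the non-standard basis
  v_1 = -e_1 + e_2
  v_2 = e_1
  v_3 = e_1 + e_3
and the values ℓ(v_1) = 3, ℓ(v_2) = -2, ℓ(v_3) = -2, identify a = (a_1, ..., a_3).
a = (-2, 1, 0)

Write a = (a_1, ..., a_3) in the standard basis. For each basis vector v_i, ℓ(v_i) = <v_i, a> is a linear equation in the a_j's. Collect the n equations into a matrix system V a = ℓ, where row i of V is v_i (expressed in the standard basis). Since V is invertible (lower-triangular with 1s on the diagonal, up to permutation), solve by back-substitution:
  V =
[[-1, 1, 0],
 [1, 0, 0],
 [1, 0, 1]]
  V a = (3, -2, -2)
Solving gives a = (-2, 1, 0).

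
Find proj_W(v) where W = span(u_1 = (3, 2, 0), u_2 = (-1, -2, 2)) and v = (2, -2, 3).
proj_W(v) = (26/17, -22/17, 59/17)

Set up U = [u_1 | ... | u_2] ∈ R^(3×2). The projector onto W = col(U) is P = U (U^T U)^(-1) U^T.
Compute U^T U =
  [13, -7]
  [-7, 9],
and U^T v = (2, 8).
Solve U^T U · c = U^T v for the coefficients: c = (37/34, 59/34). The projection is proj_W(v) = U c.
Check: (v - proj_W(v)) · u_1 = 0  (should be 0).
Check: (v - proj_W(v)) · u_2 = 0  (should be 0).
Result: proj_W(v) = (26/17, -22/17, 59/17).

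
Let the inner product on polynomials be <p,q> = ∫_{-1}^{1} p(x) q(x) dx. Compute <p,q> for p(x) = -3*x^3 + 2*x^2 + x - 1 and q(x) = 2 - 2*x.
<p,q> = -4/15

Expand the product: p(x)·q(x) = 6*x^4 - 10*x^3 + 2*x^2 + 4*x - 2.
∫_{-1}^{1} of each monomial x^k gives [2/(k+1) if k even, 0 if k odd]. Integrating term-by-term (or equivalently evaluating the antiderivative F(x) = 6*x^5/5 - 5*x^4/2 + 2*x^3/3 + 2*x^2 - 2*x at the endpoints):
  F(1) − F(−1) = -19/30 − (-11/30) = -4/15.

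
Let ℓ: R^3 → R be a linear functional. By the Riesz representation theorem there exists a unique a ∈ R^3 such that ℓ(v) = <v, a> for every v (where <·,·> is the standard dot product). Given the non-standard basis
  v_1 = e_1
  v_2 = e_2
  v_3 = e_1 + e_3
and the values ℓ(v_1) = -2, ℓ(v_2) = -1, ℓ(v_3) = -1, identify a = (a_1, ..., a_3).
a = (-2, -1, 1)

Write a = (a_1, ..., a_3) in the standard basis. For each basis vector v_i, ℓ(v_i) = <v_i, a> is a linear equation in the a_j's. Collect the n equations into a matrix system V a = ℓ, where row i of V is v_i (expressed in the standard basis). Since V is invertible (lower-triangular with 1s on the diagonal, up to permutation), solve by back-substitution:
  V =
[[1, 0, 0],
 [0, 1, 0],
 [1, 0, 1]]
  V a = (-2, -1, -1)
Solving gives a = (-2, -1, 1).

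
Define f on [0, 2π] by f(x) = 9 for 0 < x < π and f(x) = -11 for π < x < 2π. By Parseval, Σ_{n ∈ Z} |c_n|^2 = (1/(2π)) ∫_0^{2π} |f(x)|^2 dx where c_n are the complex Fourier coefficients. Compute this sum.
Σ |c_n|^2 = 101

Parseval equates the L^2 energy of f (normalised by 1/(2π)) with the ℓ^2 sum of its Fourier coefficients: (1/(2π)) ∫_0^{2π} |f|^2 = Σ |c_n|^2.
Compute the left side: (1/(2π)) [∫_0^π 9^2 dx + ∫_π^{2π} (-11)^2 dx] = (1/(2π)) · (81π + 121π) = (81 + 121)/2 = 101.
So Σ_{n ∈ Z} |c_n|^2 = 101.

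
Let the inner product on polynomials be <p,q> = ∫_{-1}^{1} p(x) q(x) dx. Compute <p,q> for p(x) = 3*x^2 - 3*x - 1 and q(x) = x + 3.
<p,q> = -2

Expand the product: p(x)·q(x) = 3*x^3 + 6*x^2 - 10*x - 3.
∫_{-1}^{1} of each monomial x^k gives [2/(k+1) if k even, 0 if k odd]. Integrating term-by-term (or equivalently evaluating the antiderivative F(x) = 3*x^4/4 + 2*x^3 - 5*x^2 - 3*x at the endpoints):
  F(1) − F(−1) = -21/4 − (-13/4) = -2.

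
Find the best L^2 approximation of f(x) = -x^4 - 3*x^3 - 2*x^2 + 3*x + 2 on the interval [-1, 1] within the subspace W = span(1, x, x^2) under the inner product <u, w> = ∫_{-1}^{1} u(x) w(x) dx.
g(x) = -20*x^2/7 + 6*x/5 + 73/35

The best approximation g ∈ W is the orthogonal projection of f onto W. Writing g = a_0 + a_1 x + a_2 x^2, the coefficients solve the normal equations G · a = b where
  G_{ij} = <φ_i, φ_j> and b_i = <f, φ_i>, with φ_0 = 1, φ_1 = x, φ_2 = x^2.
G =
  [2, 0, 2/3]
  [0, 2/3, 0]
  [2/3, 0, 2/5],
b = (34/15, 4/5, 26/105).
Solving gives a_0 = 73/35, a_1 = 6/5, a_2 = -20/7, so
  g(x) = -20*x^2/7 + 6*x/5 + 73/35.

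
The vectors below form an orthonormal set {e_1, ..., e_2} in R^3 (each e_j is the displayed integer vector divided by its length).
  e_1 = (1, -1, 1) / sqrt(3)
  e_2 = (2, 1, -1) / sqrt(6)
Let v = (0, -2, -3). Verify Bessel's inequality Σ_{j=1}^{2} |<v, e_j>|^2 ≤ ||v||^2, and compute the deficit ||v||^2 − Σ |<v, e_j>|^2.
Σ |<v, e_j>|^2 = 1/2; ||v||^2 = 13; deficit = 25/2

Write each e_j = u_j / sqrt(<u_j, u_j>) where u_j is the displayed integer vector. Then <v, e_j> = <v, u_j> / sqrt(<u_j, u_j>), so |<v, e_j>|^2 = <v, u_j>^2 / <u_j, u_j>.
Coefficients: <v, e_1> = -1/sqrt(3), <v, e_2> = 1/sqrt(6).
Square and sum: Σ |<v, e_j>|^2 = 1/2.
Compute ||v||^2 = v·v = 13.
Deficit = 13 − 1/2 = 25/2 ≥ 0, confirming Bessel's inequality. (The deficit equals ||v − Σ <v,e_j> e_j||^2, the squared distance from v to span{e_j}.)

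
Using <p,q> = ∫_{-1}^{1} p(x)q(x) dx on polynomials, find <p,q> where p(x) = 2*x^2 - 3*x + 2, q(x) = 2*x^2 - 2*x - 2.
<p,q> = -12/5

Expand the product: p(x)·q(x) = 4*x^4 - 10*x^3 + 6*x^2 + 2*x - 4.
∫_{-1}^{1} of each monomial x^k gives [2/(k+1) if k even, 0 if k odd]. Integrating term-by-term (or equivalently evaluating the antiderivative F(x) = 4*x^5/5 - 5*x^4/2 + 2*x^3 + x^2 - 4*x at the endpoints):
  F(1) − F(−1) = -27/10 − (-3/10) = -12/5.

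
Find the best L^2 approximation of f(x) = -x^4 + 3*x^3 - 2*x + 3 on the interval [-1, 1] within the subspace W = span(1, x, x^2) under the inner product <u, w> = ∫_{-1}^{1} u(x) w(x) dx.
g(x) = -6*x^2/7 - x/5 + 108/35

The best approximation g ∈ W is the orthogonal projection of f onto W. Writing g = a_0 + a_1 x + a_2 x^2, the coefficients solve the normal equations G · a = b where
  G_{ij} = <φ_i, φ_j> and b_i = <f, φ_i>, with φ_0 = 1, φ_1 = x, φ_2 = x^2.
G =
  [2, 0, 2/3]
  [0, 2/3, 0]
  [2/3, 0, 2/5],
b = (28/5, -2/15, 12/7).
Solving gives a_0 = 108/35, a_1 = -1/5, a_2 = -6/7, so
  g(x) = -6*x^2/7 - x/5 + 108/35.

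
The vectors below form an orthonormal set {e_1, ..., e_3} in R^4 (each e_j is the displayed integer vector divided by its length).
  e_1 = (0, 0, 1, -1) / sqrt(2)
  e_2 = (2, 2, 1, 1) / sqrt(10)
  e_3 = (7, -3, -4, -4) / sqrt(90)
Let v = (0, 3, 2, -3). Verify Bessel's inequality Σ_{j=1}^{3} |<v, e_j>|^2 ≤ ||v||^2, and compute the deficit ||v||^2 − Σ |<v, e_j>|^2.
Σ |<v, e_j>|^2 = 275/18; ||v||^2 = 22; deficit = 121/18

Write each e_j = u_j / sqrt(<u_j, u_j>) where u_j is the displayed integer vector. Then <v, e_j> = <v, u_j> / sqrt(<u_j, u_j>), so |<v, e_j>|^2 = <v, u_j>^2 / <u_j, u_j>.
Coefficients: <v, e_1> = 5/sqrt(2), <v, e_2> = 5/sqrt(10), <v, e_3> = -5/sqrt(90).
Square and sum: Σ |<v, e_j>|^2 = 275/18.
Compute ||v||^2 = v·v = 22.
Deficit = 22 − 275/18 = 121/18 ≥ 0, confirming Bessel's inequality. (The deficit equals ||v − Σ <v,e_j> e_j||^2, the squared distance from v to span{e_j}.)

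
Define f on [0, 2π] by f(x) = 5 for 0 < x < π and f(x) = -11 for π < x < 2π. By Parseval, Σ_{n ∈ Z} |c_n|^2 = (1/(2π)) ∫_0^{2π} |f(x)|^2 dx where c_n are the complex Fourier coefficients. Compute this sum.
Σ |c_n|^2 = 73

Parseval equates the L^2 energy of f (normalised by 1/(2π)) with the ℓ^2 sum of its Fourier coefficients: (1/(2π)) ∫_0^{2π} |f|^2 = Σ |c_n|^2.
Compute the left side: (1/(2π)) [∫_0^π 5^2 dx + ∫_π^{2π} (-11)^2 dx] = (1/(2π)) · (25π + 121π) = (25 + 121)/2 = 73.
So Σ_{n ∈ Z} |c_n|^2 = 73.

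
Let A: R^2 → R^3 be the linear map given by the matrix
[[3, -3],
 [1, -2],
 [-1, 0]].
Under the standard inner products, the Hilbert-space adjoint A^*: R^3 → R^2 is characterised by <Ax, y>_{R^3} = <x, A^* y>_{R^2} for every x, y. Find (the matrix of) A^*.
A^* = A^T =
[[3, 1, -1],
 [-3, -2, 0]]

For real matrices with standard dot products, the defining identity <Ax, y> = <x, A^* y> gives (Ax)^T y = x^T (A^*) y, i.e. x^T A^T y = x^T (A^*) y. Since this holds for all x, y, we must have A^* = A^T. Therefore
A^* =
[[3, 1, -1],
 [-3, -2, 0]].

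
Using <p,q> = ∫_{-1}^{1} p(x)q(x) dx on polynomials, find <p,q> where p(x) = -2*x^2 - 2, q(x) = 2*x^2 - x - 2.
<p,q> = 32/5

Expand the product: p(x)·q(x) = -4*x^4 + 2*x^3 + 2*x + 4.
∫_{-1}^{1} of each monomial x^k gives [2/(k+1) if k even, 0 if k odd]. Integrating term-by-term (or equivalently evaluating the antiderivative F(x) = -4*x^5/5 + x^4/2 + x^2 + 4*x at the endpoints):
  F(1) − F(−1) = 47/10 − (-17/10) = 32/5.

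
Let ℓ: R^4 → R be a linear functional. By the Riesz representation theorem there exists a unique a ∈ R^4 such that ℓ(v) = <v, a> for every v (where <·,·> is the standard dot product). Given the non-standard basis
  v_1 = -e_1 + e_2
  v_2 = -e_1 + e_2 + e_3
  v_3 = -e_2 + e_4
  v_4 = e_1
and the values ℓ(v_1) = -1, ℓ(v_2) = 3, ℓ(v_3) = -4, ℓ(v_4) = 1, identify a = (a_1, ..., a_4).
a = (1, 0, 4, -4)

Write a = (a_1, ..., a_4) in the standard basis. For each basis vector v_i, ℓ(v_i) = <v_i, a> is a linear equation in the a_j's. Collect the n equations into a matrix system V a = ℓ, where row i of V is v_i (expressed in the standard basis). Since V is invertible (lower-triangular with 1s on the diagonal, up to permutation), solve by back-substitution:
  V =
[[-1, 1, 0, 0],
 [-1, 1, 1, 0],
 [0, -1, 0, 1],
 [1, 0, 0, 0]]
  V a = (-1, 3, -4, 1)
Solving gives a = (1, 0, 4, -4).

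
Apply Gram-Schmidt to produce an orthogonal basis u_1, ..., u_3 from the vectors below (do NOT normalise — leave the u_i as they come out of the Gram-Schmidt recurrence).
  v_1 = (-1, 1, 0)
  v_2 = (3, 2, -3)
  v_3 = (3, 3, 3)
Orthogonal basis:
  u_1 = (-1, 1, 0)
  u_2 = (5/2, 5/2, -3)
  u_3 = (99/43, 99/43, 165/43)

Apply the Gram-Schmidt recurrence
  u_1 = v_1
  u_i = v_i − Σ_{j<i} ((v_i · u_j) / (u_j · u_j)) · u_j.

Step by step this gives:
  u_1 = (-1, 1, 0)
  u_2 = (5/2, 5/2, -3)
  u_3 = (99/43, 99/43, 165/43)

Orthogonality check:
  u_2 · u_1 = 0 (should be 0)
  u_3 · u_1 = 0 (should be 0)
  u_3 · u_2 = 0 (should be 0)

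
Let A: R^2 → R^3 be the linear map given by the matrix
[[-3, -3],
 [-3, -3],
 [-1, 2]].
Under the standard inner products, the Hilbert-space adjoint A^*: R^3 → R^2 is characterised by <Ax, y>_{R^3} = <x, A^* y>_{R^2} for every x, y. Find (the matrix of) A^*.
A^* = A^T =
[[-3, -3, -1],
 [-3, -3, 2]]

For real matrices with standard dot products, the defining identity <Ax, y> = <x, A^* y> gives (Ax)^T y = x^T (A^*) y, i.e. x^T A^T y = x^T (A^*) y. Since this holds for all x, y, we must have A^* = A^T. Therefore
A^* =
[[-3, -3, -1],
 [-3, -3, 2]].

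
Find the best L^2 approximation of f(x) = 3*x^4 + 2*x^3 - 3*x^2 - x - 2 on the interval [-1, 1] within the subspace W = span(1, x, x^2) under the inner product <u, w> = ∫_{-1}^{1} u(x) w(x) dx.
g(x) = -3*x^2/7 + x/5 - 79/35

The best approximation g ∈ W is the orthogonal projection of f onto W. Writing g = a_0 + a_1 x + a_2 x^2, the coefficients solve the normal equations G · a = b where
  G_{ij} = <φ_i, φ_j> and b_i = <f, φ_i>, with φ_0 = 1, φ_1 = x, φ_2 = x^2.
G =
  [2, 0, 2/3]
  [0, 2/3, 0]
  [2/3, 0, 2/5],
b = (-24/5, 2/15, -176/105).
Solving gives a_0 = -79/35, a_1 = 1/5, a_2 = -3/7, so
  g(x) = -3*x^2/7 + x/5 - 79/35.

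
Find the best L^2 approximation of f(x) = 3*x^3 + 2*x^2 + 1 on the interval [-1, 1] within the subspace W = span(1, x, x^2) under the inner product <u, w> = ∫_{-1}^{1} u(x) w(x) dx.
g(x) = 2*x^2 + 9*x/5 + 1

The best approximation g ∈ W is the orthogonal projection of f onto W. Writing g = a_0 + a_1 x + a_2 x^2, the coefficients solve the normal equations G · a = b where
  G_{ij} = <φ_i, φ_j> and b_i = <f, φ_i>, with φ_0 = 1, φ_1 = x, φ_2 = x^2.
G =
  [2, 0, 2/3]
  [0, 2/3, 0]
  [2/3, 0, 2/5],
b = (10/3, 6/5, 22/15).
Solving gives a_0 = 1, a_1 = 9/5, a_2 = 2, so
  g(x) = 2*x^2 + 9*x/5 + 1.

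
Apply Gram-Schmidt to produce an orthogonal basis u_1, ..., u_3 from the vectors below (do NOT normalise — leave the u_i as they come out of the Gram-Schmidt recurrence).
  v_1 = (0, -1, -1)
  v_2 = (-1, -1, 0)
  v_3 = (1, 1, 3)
Orthogonal basis:
  u_1 = (0, -1, -1)
  u_2 = (-1, -1/2, 1/2)
  u_3 = (1, -1, 1)

Apply the Gram-Schmidt recurrence
  u_1 = v_1
  u_i = v_i − Σ_{j<i} ((v_i · u_j) / (u_j · u_j)) · u_j.

Step by step this gives:
  u_1 = (0, -1, -1)
  u_2 = (-1, -1/2, 1/2)
  u_3 = (1, -1, 1)

Orthogonality check:
  u_2 · u_1 = 0 (should be 0)
  u_3 · u_1 = 0 (should be 0)
  u_3 · u_2 = 0 (should be 0)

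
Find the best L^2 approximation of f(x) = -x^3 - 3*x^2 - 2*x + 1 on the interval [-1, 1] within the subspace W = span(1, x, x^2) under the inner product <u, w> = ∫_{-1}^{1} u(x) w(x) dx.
g(x) = -3*x^2 - 13*x/5 + 1

The best approximation g ∈ W is the orthogonal projection of f onto W. Writing g = a_0 + a_1 x + a_2 x^2, the coefficients solve the normal equations G · a = b where
  G_{ij} = <φ_i, φ_j> and b_i = <f, φ_i>, with φ_0 = 1, φ_1 = x, φ_2 = x^2.
G =
  [2, 0, 2/3]
  [0, 2/3, 0]
  [2/3, 0, 2/5],
b = (0, -26/15, -8/15).
Solving gives a_0 = 1, a_1 = -13/5, a_2 = -3, so
  g(x) = -3*x^2 - 13*x/5 + 1.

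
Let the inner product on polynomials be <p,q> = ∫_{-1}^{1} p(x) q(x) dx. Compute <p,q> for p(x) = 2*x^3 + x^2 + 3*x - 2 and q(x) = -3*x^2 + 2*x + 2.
<p,q> = 26/15

Expand the product: p(x)·q(x) = -6*x^5 + x^4 - 3*x^3 + 14*x^2 + 2*x - 4.
∫_{-1}^{1} of each monomial x^k gives [2/(k+1) if k even, 0 if k odd]. Integrating term-by-term (or equivalently evaluating the antiderivative F(x) = -x^6 + x^5/5 - 3*x^4/4 + 14*x^3/3 + x^2 - 4*x at the endpoints):
  F(1) − F(−1) = 7/60 − (-97/60) = 26/15.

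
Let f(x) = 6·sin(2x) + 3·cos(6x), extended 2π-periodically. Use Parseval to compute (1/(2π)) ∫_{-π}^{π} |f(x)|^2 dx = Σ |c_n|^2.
Σ |c_n|^2 = 45/2

Expand |f|^2 and use orthogonality of {sin(nx), cos(mx)} on [-π, π]:
  ∫_{-π}^{π} sin(nx)^2 dx = π, ∫ cos(mx)^2 dx = π, and cross terms integrate to 0.
So ∫_{-π}^{π} f(x)^2 dx = 6^2 · π + 3^2 · π = (36 + 9)π.
Divide by 2π: (36 + 9)/2 = 45/2.
By Parseval, this equals Σ |c_n|^2.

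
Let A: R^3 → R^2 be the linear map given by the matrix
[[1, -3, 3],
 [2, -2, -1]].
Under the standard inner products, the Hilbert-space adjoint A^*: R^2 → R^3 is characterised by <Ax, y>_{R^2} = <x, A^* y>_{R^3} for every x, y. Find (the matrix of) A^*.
A^* = A^T =
[[1, 2],
 [-3, -2],
 [3, -1]]

For real matrices with standard dot products, the defining identity <Ax, y> = <x, A^* y> gives (Ax)^T y = x^T (A^*) y, i.e. x^T A^T y = x^T (A^*) y. Since this holds for all x, y, we must have A^* = A^T. Therefore
A^* =
[[1, 2],
 [-3, -2],
 [3, -1]].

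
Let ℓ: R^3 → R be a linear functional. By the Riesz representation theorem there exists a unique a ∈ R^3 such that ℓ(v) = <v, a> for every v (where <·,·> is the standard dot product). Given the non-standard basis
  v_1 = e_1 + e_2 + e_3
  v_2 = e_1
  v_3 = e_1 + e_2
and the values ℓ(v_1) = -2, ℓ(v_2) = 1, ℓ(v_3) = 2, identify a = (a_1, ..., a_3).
a = (1, 1, -4)

Write a = (a_1, ..., a_3) in the standard basis. For each basis vector v_i, ℓ(v_i) = <v_i, a> is a linear equation in the a_j's. Collect the n equations into a matrix system V a = ℓ, where row i of V is v_i (expressed in the standard basis). Since V is invertible (lower-triangular with 1s on the diagonal, up to permutation), solve by back-substitution:
  V =
[[1, 1, 1],
 [1, 0, 0],
 [1, 1, 0]]
  V a = (-2, 1, 2)
Solving gives a = (1, 1, -4).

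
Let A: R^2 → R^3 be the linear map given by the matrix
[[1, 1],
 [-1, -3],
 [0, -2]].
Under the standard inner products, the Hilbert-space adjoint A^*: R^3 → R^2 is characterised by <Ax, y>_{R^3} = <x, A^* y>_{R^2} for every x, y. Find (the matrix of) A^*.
A^* = A^T =
[[1, -1, 0],
 [1, -3, -2]]

For real matrices with standard dot products, the defining identity <Ax, y> = <x, A^* y> gives (Ax)^T y = x^T (A^*) y, i.e. x^T A^T y = x^T (A^*) y. Since this holds for all x, y, we must have A^* = A^T. Therefore
A^* =
[[1, -1, 0],
 [1, -3, -2]].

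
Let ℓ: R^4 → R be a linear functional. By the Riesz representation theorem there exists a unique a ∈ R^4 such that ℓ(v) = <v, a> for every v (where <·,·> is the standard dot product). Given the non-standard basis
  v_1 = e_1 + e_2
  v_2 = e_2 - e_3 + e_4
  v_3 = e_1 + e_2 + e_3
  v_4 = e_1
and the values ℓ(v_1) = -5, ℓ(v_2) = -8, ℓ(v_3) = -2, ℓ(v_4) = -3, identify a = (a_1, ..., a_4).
a = (-3, -2, 3, -3)

Write a = (a_1, ..., a_4) in the standard basis. For each basis vector v_i, ℓ(v_i) = <v_i, a> is a linear equation in the a_j's. Collect the n equations into a matrix system V a = ℓ, where row i of V is v_i (expressed in the standard basis). Since V is invertible (lower-triangular with 1s on the diagonal, up to permutation), solve by back-substitution:
  V =
[[1, 1, 0, 0],
 [0, 1, -1, 1],
 [1, 1, 1, 0],
 [1, 0, 0, 0]]
  V a = (-5, -8, -2, -3)
Solving gives a = (-3, -2, 3, -3).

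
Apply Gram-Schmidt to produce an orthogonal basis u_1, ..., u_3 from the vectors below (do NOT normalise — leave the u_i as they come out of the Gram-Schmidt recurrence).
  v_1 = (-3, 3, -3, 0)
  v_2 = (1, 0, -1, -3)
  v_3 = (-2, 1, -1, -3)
Orthogonal basis:
  u_1 = (-3, 3, -3, 0)
  u_2 = (1, 0, -1, -3)
  u_3 = (-46/33, -1/3, 35/33, -9/11)

Apply the Gram-Schmidt recurrence
  u_1 = v_1
  u_i = v_i − Σ_{j<i} ((v_i · u_j) / (u_j · u_j)) · u_j.

Step by step this gives:
  u_1 = (-3, 3, -3, 0)
  u_2 = (1, 0, -1, -3)
  u_3 = (-46/33, -1/3, 35/33, -9/11)

Orthogonality check:
  u_2 · u_1 = 0 (should be 0)
  u_3 · u_1 = 0 (should be 0)
  u_3 · u_2 = 0 (should be 0)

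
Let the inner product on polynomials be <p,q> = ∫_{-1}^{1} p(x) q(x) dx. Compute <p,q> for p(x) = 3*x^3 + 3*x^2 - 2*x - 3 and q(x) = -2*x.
<p,q> = 4/15

Expand the product: p(x)·q(x) = -6*x^4 - 6*x^3 + 4*x^2 + 6*x.
∫_{-1}^{1} of each monomial x^k gives [2/(k+1) if k even, 0 if k odd]. Integrating term-by-term (or equivalently evaluating the antiderivative F(x) = -6*x^5/5 - 3*x^4/2 + 4*x^3/3 + 3*x^2 at the endpoints):
  F(1) − F(−1) = 49/30 − (41/30) = 4/15.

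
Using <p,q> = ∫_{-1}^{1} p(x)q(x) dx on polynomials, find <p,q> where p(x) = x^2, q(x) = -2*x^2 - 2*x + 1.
<p,q> = -2/15

Expand the product: p(x)·q(x) = -2*x^4 - 2*x^3 + x^2.
∫_{-1}^{1} of each monomial x^k gives [2/(k+1) if k even, 0 if k odd]. Integrating term-by-term (or equivalently evaluating the antiderivative F(x) = -2*x^5/5 - x^4/2 + x^3/3 at the endpoints):
  F(1) − F(−1) = -17/30 − (-13/30) = -2/15.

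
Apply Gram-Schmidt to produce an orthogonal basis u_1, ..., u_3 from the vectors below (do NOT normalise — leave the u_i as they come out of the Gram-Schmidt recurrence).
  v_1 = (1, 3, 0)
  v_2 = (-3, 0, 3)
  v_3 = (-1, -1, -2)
Orthogonal basis:
  u_1 = (1, 3, 0)
  u_2 = (-27/10, 9/10, 3)
  u_3 = (-24/19, 8/19, -24/19)

Apply the Gram-Schmidt recurrence
  u_1 = v_1
  u_i = v_i − Σ_{j<i} ((v_i · u_j) / (u_j · u_j)) · u_j.

Step by step this gives:
  u_1 = (1, 3, 0)
  u_2 = (-27/10, 9/10, 3)
  u_3 = (-24/19, 8/19, -24/19)

Orthogonality check:
  u_2 · u_1 = 0 (should be 0)
  u_3 · u_1 = 0 (should be 0)
  u_3 · u_2 = 0 (should be 0)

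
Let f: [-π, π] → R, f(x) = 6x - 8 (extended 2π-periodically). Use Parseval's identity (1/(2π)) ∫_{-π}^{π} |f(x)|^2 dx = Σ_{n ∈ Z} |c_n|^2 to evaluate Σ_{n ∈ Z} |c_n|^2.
Σ |c_n|^2 = 12π^2 + 64

Expand and integrate term by term over [-π, π]:
  ∫ (6x)^2 dx = 36·(2π^3/3); ∫ 2·6·(-8)·x dx = 0 (odd integrand); ∫ (-8)^2 dx = 64·2π.
So (1/(2π)) ∫_{-π}^{π} (6x - 8)^2 dx = 36π^2/3 + 64 = 12π^2 + 64.
Parseval ⇒ Σ |c_n|^2 = 12π^2 + 64.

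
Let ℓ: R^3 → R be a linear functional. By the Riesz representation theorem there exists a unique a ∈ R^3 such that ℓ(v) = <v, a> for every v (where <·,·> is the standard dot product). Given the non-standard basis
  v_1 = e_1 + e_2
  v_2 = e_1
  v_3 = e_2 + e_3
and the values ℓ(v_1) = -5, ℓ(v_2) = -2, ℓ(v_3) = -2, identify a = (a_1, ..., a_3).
a = (-2, -3, 1)

Write a = (a_1, ..., a_3) in the standard basis. For each basis vector v_i, ℓ(v_i) = <v_i, a> is a linear equation in the a_j's. Collect the n equations into a matrix system V a = ℓ, where row i of V is v_i (expressed in the standard basis). Since V is invertible (lower-triangular with 1s on the diagonal, up to permutation), solve by back-substitution:
  V =
[[1, 1, 0],
 [1, 0, 0],
 [0, 1, 1]]
  V a = (-5, -2, -2)
Solving gives a = (-2, -3, 1).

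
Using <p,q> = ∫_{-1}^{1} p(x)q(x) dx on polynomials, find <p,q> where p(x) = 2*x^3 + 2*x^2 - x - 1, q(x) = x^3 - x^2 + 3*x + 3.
<p,q> = -164/105

Expand the product: p(x)·q(x) = 2*x^6 + 3*x^4 + 12*x^3 + 4*x^2 - 6*x - 3.
∫_{-1}^{1} of each monomial x^k gives [2/(k+1) if k even, 0 if k odd]. Integrating term-by-term (or equivalently evaluating the antiderivative F(x) = 2*x^7/7 + 3*x^5/5 + 3*x^4 + 4*x^3/3 - 3*x^2 - 3*x at the endpoints):
  F(1) − F(−1) = -82/105 − (82/105) = -164/105.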